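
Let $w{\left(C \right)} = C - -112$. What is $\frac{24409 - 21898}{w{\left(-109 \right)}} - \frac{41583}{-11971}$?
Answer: $\frac{10061310}{11971} \approx 840.47$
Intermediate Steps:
$w{\left(C \right)} = 112 + C$ ($w{\left(C \right)} = C + 112 = 112 + C$)
$\frac{24409 - 21898}{w{\left(-109 \right)}} - \frac{41583}{-11971} = \frac{24409 - 21898}{112 - 109} - \frac{41583}{-11971} = \frac{24409 - 21898}{3} - - \frac{41583}{11971} = 2511 \cdot \frac{1}{3} + \frac{41583}{11971} = 837 + \frac{41583}{11971} = \frac{10061310}{11971}$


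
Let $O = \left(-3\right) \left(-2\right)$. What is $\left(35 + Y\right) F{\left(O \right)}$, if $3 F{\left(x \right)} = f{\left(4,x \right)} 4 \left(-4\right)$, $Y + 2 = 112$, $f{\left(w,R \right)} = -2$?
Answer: $\frac{4640}{3} \approx 1546.7$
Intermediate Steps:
$O = 6$
$Y = 110$ ($Y = -2 + 112 = 110$)
$F{\left(x \right)} = \frac{32}{3}$ ($F{\left(x \right)} = \frac{\left(-2\right) 4 \left(-4\right)}{3} = \frac{\left(-8\right) \left(-4\right)}{3} = \frac{1}{3} \cdot 32 = \frac{32}{3}$)
$\left(35 + Y\right) F{\left(O \right)} = \left(35 + 110\right) \frac{32}{3} = 145 \cdot \frac{32}{3} = \frac{4640}{3}$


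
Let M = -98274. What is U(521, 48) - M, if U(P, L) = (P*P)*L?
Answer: 13127442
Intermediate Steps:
U(P, L) = L*P² (U(P, L) = P²*L = L*P²)
U(521, 48) - M = 48*521² - 1*(-98274) = 48*271441 + 98274 = 13029168 + 98274 = 13127442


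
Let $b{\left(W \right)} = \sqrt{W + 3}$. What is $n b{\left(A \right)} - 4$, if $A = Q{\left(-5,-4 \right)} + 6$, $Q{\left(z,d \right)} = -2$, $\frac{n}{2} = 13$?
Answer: $-4 + 26 \sqrt{7} \approx 64.79$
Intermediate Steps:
$n = 26$ ($n = 2 \cdot 13 = 26$)
$A = 4$ ($A = -2 + 6 = 4$)
$b{\left(W \right)} = \sqrt{3 + W}$
$n b{\left(A \right)} - 4 = 26 \sqrt{3 + 4} - 4 = 26 \sqrt{7} - 4 = -4 + 26 \sqrt{7}$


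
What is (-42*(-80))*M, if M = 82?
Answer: 275520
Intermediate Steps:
(-42*(-80))*M = -42*(-80)*82 = 3360*82 = 275520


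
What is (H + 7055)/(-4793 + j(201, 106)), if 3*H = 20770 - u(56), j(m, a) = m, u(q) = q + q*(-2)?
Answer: -13997/4592 ≈ -3.0481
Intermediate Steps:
u(q) = -q (u(q) = q - 2*q = -q)
H = 6942 (H = (20770 - (-1)*56)/3 = (20770 - 1*(-56))/3 = (20770 + 56)/3 = (⅓)*20826 = 6942)
(H + 7055)/(-4793 + j(201, 106)) = (6942 + 7055)/(-4793 + 201) = 13997/(-4592) = 13997*(-1/4592) = -13997/4592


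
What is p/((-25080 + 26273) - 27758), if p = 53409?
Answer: -17803/8855 ≈ -2.0105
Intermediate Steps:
p/((-25080 + 26273) - 27758) = 53409/((-25080 + 26273) - 27758) = 53409/(1193 - 27758) = 53409/(-26565) = 53409*(-1/26565) = -17803/8855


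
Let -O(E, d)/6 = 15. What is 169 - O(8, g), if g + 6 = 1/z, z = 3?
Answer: 259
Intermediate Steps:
g = -17/3 (g = -6 + 1/3 = -6 + ⅓ = -17/3 ≈ -5.6667)
O(E, d) = -90 (O(E, d) = -6*15 = -90)
169 - O(8, g) = 169 - 1*(-90) = 169 + 90 = 259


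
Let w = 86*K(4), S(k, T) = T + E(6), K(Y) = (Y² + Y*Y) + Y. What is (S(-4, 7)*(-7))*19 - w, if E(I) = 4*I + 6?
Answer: -8017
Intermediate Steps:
E(I) = 6 + 4*I
K(Y) = Y + 2*Y² (K(Y) = (Y² + Y²) + Y = 2*Y² + Y = Y + 2*Y²)
S(k, T) = 30 + T (S(k, T) = T + (6 + 4*6) = T + (6 + 24) = T + 30 = 30 + T)
w = 3096 (w = 86*(4*(1 + 2*4)) = 86*(4*(1 + 8)) = 86*(4*9) = 86*36 = 3096)
(S(-4, 7)*(-7))*19 - w = ((30 + 7)*(-7))*19 - 1*3096 = (37*(-7))*19 - 3096 = -259*19 - 3096 = -4921 - 3096 = -8017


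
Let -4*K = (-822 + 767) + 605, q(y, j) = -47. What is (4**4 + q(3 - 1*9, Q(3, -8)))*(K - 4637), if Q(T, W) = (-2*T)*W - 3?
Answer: -1995741/2 ≈ -9.9787e+5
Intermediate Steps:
Q(T, W) = -3 - 2*T*W (Q(T, W) = -2*T*W - 3 = -3 - 2*T*W)
K = -275/2 (K = -((-822 + 767) + 605)/4 = -(-55 + 605)/4 = -1/4*550 = -275/2 ≈ -137.50)
(4**4 + q(3 - 1*9, Q(3, -8)))*(K - 4637) = (4**4 - 47)*(-275/2 - 4637) = (256 - 47)*(-9549/2) = 209*(-9549/2) = -1995741/2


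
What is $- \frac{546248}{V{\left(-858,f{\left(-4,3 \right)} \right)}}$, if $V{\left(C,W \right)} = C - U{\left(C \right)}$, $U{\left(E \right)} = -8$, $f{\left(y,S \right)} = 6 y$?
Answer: $\frac{273124}{425} \approx 642.64$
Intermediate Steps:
$V{\left(C,W \right)} = 8 + C$ ($V{\left(C,W \right)} = C - -8 = C + 8 = 8 + C$)
$- \frac{546248}{V{\left(-858,f{\left(-4,3 \right)} \right)}} = - \frac{546248}{8 - 858} = - \frac{546248}{-850} = \left(-546248\right) \left(- \frac{1}{850}\right) = \frac{273124}{425}$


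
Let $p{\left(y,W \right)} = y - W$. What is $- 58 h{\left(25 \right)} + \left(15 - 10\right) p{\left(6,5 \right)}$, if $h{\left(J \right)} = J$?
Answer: $-1445$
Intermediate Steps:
$- 58 h{\left(25 \right)} + \left(15 - 10\right) p{\left(6,5 \right)} = \left(-58\right) 25 + \left(15 - 10\right) \left(6 - 5\right) = -1450 + 5 \left(6 - 5\right) = -1450 + 5 \cdot 1 = -1450 + 5 = -1445$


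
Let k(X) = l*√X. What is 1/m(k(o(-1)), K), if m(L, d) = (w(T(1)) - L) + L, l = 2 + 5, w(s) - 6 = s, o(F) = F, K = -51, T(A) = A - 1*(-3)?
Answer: ⅒ ≈ 0.10000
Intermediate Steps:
T(A) = 3 + A (T(A) = A + 3 = 3 + A)
w(s) = 6 + s
l = 7
k(X) = 7*√X
m(L, d) = 10 (m(L, d) = ((6 + (3 + 1)) - L) + L = ((6 + 4) - L) + L = (10 - L) + L = 10)
1/m(k(o(-1)), K) = 1/10 = ⅒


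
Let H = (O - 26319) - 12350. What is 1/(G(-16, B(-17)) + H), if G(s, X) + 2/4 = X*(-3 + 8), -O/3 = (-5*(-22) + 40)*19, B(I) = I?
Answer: -2/94609 ≈ -2.1140e-5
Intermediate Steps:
O = -8550 (O = -3*(-5*(-22) + 40)*19 = -3*(110 + 40)*19 = -450*19 = -3*2850 = -8550)
H = -47219 (H = (-8550 - 26319) - 12350 = -34869 - 12350 = -47219)
G(s, X) = -½ + 5*X (G(s, X) = -½ + X*(-3 + 8) = -½ + X*5 = -½ + 5*X)
1/(G(-16, B(-17)) + H) = 1/((-½ + 5*(-17)) - 47219) = 1/((-½ - 85) - 47219) = 1/(-171/2 - 47219) = 1/(-94609/2) = -2/94609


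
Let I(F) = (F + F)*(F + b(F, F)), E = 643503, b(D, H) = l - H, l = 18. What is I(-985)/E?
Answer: -11820/214501 ≈ -0.055105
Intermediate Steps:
b(D, H) = 18 - H
I(F) = 36*F (I(F) = (F + F)*(F + (18 - F)) = (2*F)*18 = 36*F)
I(-985)/E = (36*(-985))/643503 = -35460*1/643503 = -11820/214501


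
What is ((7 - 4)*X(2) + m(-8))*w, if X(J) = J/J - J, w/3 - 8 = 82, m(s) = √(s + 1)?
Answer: -810 + 270*I*√7 ≈ -810.0 + 714.35*I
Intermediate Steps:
m(s) = √(1 + s)
w = 270 (w = 24 + 3*82 = 24 + 246 = 270)
X(J) = 1 - J
((7 - 4)*X(2) + m(-8))*w = ((7 - 4)*(1 - 1*2) + √(1 - 8))*270 = (3*(1 - 2) + √(-7))*270 = (3*(-1) + I*√7)*270 = (-3 + I*√7)*270 = -810 + 270*I*√7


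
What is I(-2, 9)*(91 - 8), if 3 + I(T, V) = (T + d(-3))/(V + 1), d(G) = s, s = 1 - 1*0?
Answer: -2573/10 ≈ -257.30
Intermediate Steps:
s = 1 (s = 1 + 0 = 1)
d(G) = 1
I(T, V) = -3 + (1 + T)/(1 + V) (I(T, V) = -3 + (T + 1)/(V + 1) = -3 + (1 + T)/(1 + V))
I(-2, 9)*(91 - 8) = ((-2 - 2 - 3*9)/(1 + 9))*(91 - 8) = ((-2 - 2 - 27)/10)*83 = ((1/10)*(-31))*83 = -31/10*83 = -2573/10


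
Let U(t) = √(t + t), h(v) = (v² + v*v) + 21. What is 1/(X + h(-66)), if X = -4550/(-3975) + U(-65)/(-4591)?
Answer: 4654030387169991/40648974626067402451 + 116065071*I*√130/40648974626067402451 ≈ 0.00011449 + 3.2555e-11*I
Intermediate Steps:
h(v) = 21 + 2*v² (h(v) = (v² + v²) + 21 = 2*v² + 21 = 21 + 2*v²)
U(t) = √2*√t (U(t) = √(2*t) = √2*√t)
X = 182/159 - I*√130/4591 (X = -4550/(-3975) + (√2*√(-65))/(-4591) = -4550*(-1/3975) + (√2*(I*√65))*(-1/4591) = 182/159 + (I*√130)*(-1/4591) = 182/159 - I*√130/4591 ≈ 1.1447 - 0.0024835*I)
1/(X + h(-66)) = 1/((182/159 - I*√130/4591) + (21 + 2*(-66)²)) = 1/((182/159 - I*√130/4591) + (21 + 2*4356)) = 1/((182/159 - I*√130/4591) + (21 + 8712)) = 1/((182/159 - I*√130/4591) + 8733) = 1/(1388729/159 - I*√130/4591)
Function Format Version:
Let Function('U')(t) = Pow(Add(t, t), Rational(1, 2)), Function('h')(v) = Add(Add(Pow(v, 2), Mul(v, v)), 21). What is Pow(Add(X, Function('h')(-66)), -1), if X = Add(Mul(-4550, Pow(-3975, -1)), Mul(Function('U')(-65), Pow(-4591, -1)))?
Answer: Add(Rational(4654030387169991, 40648974626067402451), Mul(Rational(116065071, 40648974626067402451), I, Pow(130, Rational(1, 2)))) ≈ Add(0.00011449, Mul(3.2555e-11, I))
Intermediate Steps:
Function('h')(v) = Add(21, Mul(2, Pow(v, 2))) (Function('h')(v) = Add(Add(Pow(v, 2), Pow(v, 2)), 21) = Add(Mul(2, Pow(v, 2)), 21) = Add(21, Mul(2, Pow(v, 2))))
Function('U')(t) = Mul(Pow(2, Rational(1, 2)), Pow(t, Rational(1, 2))) (Function('U')(t) = Pow(Mul(2, t), Rational(1, 2)) = Mul(Pow(2, Rational(1, 2)), Pow(t, Rational(1, 2))))
X = Add(Rational(182, 159), Mul(Rational(-1, 4591), I, Pow(130, Rational(1, 2)))) (X = Add(Mul(-4550, Pow(-3975, -1)), Mul(Mul(Pow(2, Rational(1, 2)), Pow(-65, Rational(1, 2))), Pow(-4591, -1))) = Add(Mul(-4550, Rational(-1, 3975)), Mul(Mul(Pow(2, Rational(1, 2)), Mul(I, Pow(65, Rational(1, 2)))), Rational(-1, 4591))) = Add(Rational(182, 159), Mul(Mul(I, Pow(130, Rational(1, 2))), Rational(-1, 4591))) = Add(Rational(182, 159), Mul(Rational(-1, 4591), I, Pow(130, Rational(1, 2)))) ≈ Add(1.1447, Mul(-0.0024835, I)))
Pow(Add(X, Function('h')(-66)), -1) = Pow(Add(Add(Rational(182, 159), Mul(Rational(-1, 4591), I, Pow(130, Rational(1, 2)))), Add(21, Mul(2, Pow(-66, 2)))), -1) = Pow(Add(Add(Rational(182, 159), Mul(Rational(-1, 4591), I, Pow(130, Rational(1, 2)))), Add(21, Mul(2, 4356))), -1) = Pow(Add(Add(Rational(182, 159), Mul(Rational(-1, 4591), I, Pow(130, Rational(1, 2)))), Add(21, 8712)), -1) = Pow(Add(Add(Rational(182, 159), Mul(Rational(-1, 4591), I, Pow(130, Rational(1, 2)))), 8733), -1) = Pow(Add(Rational(1388729, 159), Mul(Rational(-1, 4591), I, Pow(130, Rational(1, 2)))), -1)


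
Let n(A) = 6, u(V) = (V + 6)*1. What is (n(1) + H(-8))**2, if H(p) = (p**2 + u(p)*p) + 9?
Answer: 9025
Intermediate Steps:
u(V) = 6 + V (u(V) = (6 + V)*1 = 6 + V)
H(p) = 9 + p**2 + p*(6 + p) (H(p) = (p**2 + (6 + p)*p) + 9 = (p**2 + p*(6 + p)) + 9 = 9 + p**2 + p*(6 + p))
(n(1) + H(-8))**2 = (6 + (9 + (-8)**2 - 8*(6 - 8)))**2 = (6 + (9 + 64 - 8*(-2)))**2 = (6 + (9 + 64 + 16))**2 = (6 + 89)**2 = 95**2 = 9025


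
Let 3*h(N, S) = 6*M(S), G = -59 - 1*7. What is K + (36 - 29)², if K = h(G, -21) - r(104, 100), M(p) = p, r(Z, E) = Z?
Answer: -97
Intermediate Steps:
G = -66 (G = -59 - 7 = -66)
h(N, S) = 2*S (h(N, S) = (6*S)/3 = 2*S)
K = -146 (K = 2*(-21) - 1*104 = -42 - 104 = -146)
K + (36 - 29)² = -146 + (36 - 29)² = -146 + 7² = -146 + 49 = -97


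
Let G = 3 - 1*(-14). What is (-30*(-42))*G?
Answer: 21420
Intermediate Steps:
G = 17 (G = 3 + 14 = 17)
(-30*(-42))*G = -30*(-42)*17 = 1260*17 = 21420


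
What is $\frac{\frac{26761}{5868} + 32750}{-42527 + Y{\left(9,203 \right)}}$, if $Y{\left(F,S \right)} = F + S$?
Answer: $- \frac{192203761}{248304420} \approx -0.77407$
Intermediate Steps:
$\frac{\frac{26761}{5868} + 32750}{-42527 + Y{\left(9,203 \right)}} = \frac{\frac{26761}{5868} + 32750}{-42527 + \left(9 + 203\right)} = \frac{26761 \cdot \frac{1}{5868} + 32750}{-42527 + 212} = \frac{\frac{26761}{5868} + 32750}{-42315} = \frac{192203761}{5868} \left(- \frac{1}{42315}\right) = - \frac{192203761}{248304420}$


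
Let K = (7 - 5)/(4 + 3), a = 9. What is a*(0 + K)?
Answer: 18/7 ≈ 2.5714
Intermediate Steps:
K = 2/7 ≈ 0.28571
a*(0 + K) = 9*(0 + 2/7) = 9*(2/7) = 18/7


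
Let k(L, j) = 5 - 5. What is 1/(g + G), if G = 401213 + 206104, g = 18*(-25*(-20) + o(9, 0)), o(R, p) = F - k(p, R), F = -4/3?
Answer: 1/616293 ≈ 1.6226e-6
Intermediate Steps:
F = -4/3 (F = -4*⅓ = -4/3 ≈ -1.3333)
k(L, j) = 0
o(R, p) = -4/3 (o(R, p) = -4/3 - 1*0 = -4/3 + 0 = -4/3)
g = 8976 (g = 18*(-25*(-20) - 4/3) = 18*(500 - 4/3) = 18*(1496/3) = 8976)
G = 607317
1/(g + G) = 1/(8976 + 607317) = 1/616293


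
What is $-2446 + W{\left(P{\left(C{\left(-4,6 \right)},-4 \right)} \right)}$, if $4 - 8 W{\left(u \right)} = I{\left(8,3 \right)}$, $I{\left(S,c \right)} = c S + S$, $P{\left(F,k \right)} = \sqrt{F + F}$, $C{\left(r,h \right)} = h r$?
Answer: $- \frac{4899}{2} \approx -2449.5$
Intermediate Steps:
$P{\left(F,k \right)} = \sqrt{2} \sqrt{F}$ ($P{\left(F,k \right)} = \sqrt{2 F} = \sqrt{2} \sqrt{F}$)
$I{\left(S,c \right)} = S + S c$ ($I{\left(S,c \right)} = S c + S = S + S c$)
$W{\left(u \right)} = - \frac{7}{2}$ ($W{\left(u \right)} = \frac{1}{2} - \frac{8 \left(1 + 3\right)}{8} = \frac{1}{2} - \frac{8 \cdot 4}{8} = \frac{1}{2} - 4 = - \frac{7}{2}$)
$-2446 + W{\left(P{\left(C{\left(-4,6 \right)},-4 \right)} \right)} = -2446 - \frac{7}{2} = - \frac{4899}{2}$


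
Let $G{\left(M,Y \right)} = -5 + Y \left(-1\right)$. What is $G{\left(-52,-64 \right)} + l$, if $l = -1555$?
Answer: $-1496$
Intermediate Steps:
$G{\left(M,Y \right)} = -5 - Y$
$G{\left(-52,-64 \right)} + l = \left(-5 - -64\right) - 1555 = \left(-5 + 64\right) - 1555 = 59 - 1555 = -1496$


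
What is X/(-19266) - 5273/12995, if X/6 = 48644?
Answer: -649060383/41726945 ≈ -15.555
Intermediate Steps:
X = 291864 (X = 6*48644 = 291864)
X/(-19266) - 5273/12995 = 291864/(-19266) - 5273/12995 = 291864*(-1/19266) - 5273*1/12995 = -48644/3211 - 5273/12995 = -649060383/41726945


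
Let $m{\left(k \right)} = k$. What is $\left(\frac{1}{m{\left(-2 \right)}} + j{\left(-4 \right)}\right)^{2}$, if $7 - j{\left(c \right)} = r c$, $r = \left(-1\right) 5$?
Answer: $\frac{729}{4} \approx 182.25$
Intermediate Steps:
$r = -5$
$j{\left(c \right)} = 7 + 5 c$ ($j{\left(c \right)} = 7 - - 5 c = 7 + 5 c$)
$\left(\frac{1}{m{\left(-2 \right)}} + j{\left(-4 \right)}\right)^{2} = \left(\frac{1}{-2} + \left(7 + 5 \left(-4\right)\right)\right)^{2} = \left(- \frac{1}{2} + \left(7 - 20\right)\right)^{2} = \left(- \frac{1}{2} - 13\right)^{2} = \left(- \frac{27}{2}\right)^{2} = \frac{729}{4}$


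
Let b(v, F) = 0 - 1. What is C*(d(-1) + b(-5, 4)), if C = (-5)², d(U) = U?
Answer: -50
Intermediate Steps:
C = 25
b(v, F) = -1
C*(d(-1) + b(-5, 4)) = 25*(-1 - 1) = 25*(-2) = -50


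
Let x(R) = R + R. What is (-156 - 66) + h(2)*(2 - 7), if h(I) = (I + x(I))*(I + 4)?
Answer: -402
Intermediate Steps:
x(R) = 2*R
h(I) = 3*I*(4 + I) (h(I) = (I + 2*I)*(I + 4) = (3*I)*(4 + I) = 3*I*(4 + I))
(-156 - 66) + h(2)*(2 - 7) = (-156 - 66) + (3*2*(4 + 2))*(2 - 7) = -222 + (3*2*6)*(-5) = -222 + 36*(-5) = -222 - 180 = -402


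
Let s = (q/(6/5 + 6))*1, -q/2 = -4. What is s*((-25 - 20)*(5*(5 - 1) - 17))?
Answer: -150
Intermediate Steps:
q = 8 (q = -2*(-4) = 8)
s = 10/9 (s = (8/(6/5 + 6))*1 = (8/(36/5))*1 = ((5/36)*8)*1 = (10/9)*1 = 10/9 ≈ 1.1111)
s*((-25 - 20)*(5*(5 - 1) - 17)) = 10*((-25 - 20)*(5*(5 - 1) - 17))/9 = 10*(-45*(5*4 - 17))/9 = 10*(-45*(20 - 17))/9 = 10*(-45*3)/9 = (10/9)*(-135) = -150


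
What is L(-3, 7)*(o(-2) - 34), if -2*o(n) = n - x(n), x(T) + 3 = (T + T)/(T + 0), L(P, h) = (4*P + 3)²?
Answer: -5427/2 ≈ -2713.5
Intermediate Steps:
L(P, h) = (3 + 4*P)²
x(T) = -1 (x(T) = -3 + (T + T)/(T + 0) = -3 + (2*T)/T = -3 + 2 = -1)
o(n) = -½ - n/2 (o(n) = -(n - 1*(-1))/2 = -(n + 1)/2 = -(1 + n)/2 = -½ - n/2)
L(-3, 7)*(o(-2) - 34) = (3 + 4*(-3))²*((-½ - ½*(-2)) - 34) = (3 - 12)²*((-½ + 1) - 34) = (-9)²*(½ - 34) = 81*(-67/2) = -5427/2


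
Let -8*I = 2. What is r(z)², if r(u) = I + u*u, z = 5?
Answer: 9801/16 ≈ 612.56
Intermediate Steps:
I = -¼ (I = -⅛*2 = -¼ ≈ -0.25000)
r(u) = -¼ + u² (r(u) = -¼ + u*u = -¼ + u²)
r(z)² = (-¼ + 5²)² = (-¼ + 25)² = (99/4)² = 9801/16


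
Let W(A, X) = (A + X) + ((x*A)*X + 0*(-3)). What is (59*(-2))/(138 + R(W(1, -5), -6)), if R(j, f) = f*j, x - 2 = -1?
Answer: -59/96 ≈ -0.61458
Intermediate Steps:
x = 1 (x = 2 - 1 = 1)
W(A, X) = A + X + A*X (W(A, X) = (A + X) + ((1*A)*X + 0*(-3)) = (A + X) + (A*X + 0) = (A + X) + A*X = A + X + A*X)
(59*(-2))/(138 + R(W(1, -5), -6)) = (59*(-2))/(138 - 6*(1 - 5 + 1*(-5))) = -118/(138 - 6*(1 - 5 - 5)) = -118/(138 - 6*(-9)) = -118/(138 + 54) = -118/192 = -118*1/192 = -59/96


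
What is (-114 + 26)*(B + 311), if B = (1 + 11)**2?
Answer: -40040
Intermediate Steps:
B = 144 (B = 12**2 = 144)
(-114 + 26)*(B + 311) = (-114 + 26)*(144 + 311) = -88*455 = -40040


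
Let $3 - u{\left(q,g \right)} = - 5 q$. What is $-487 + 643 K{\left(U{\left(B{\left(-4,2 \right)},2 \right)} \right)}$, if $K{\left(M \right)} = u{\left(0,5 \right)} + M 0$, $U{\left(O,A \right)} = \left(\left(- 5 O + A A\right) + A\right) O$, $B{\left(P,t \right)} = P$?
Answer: $1442$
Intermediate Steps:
$u{\left(q,g \right)} = 3 + 5 q$ ($u{\left(q,g \right)} = 3 - - 5 q = 3 + 5 q$)
$U{\left(O,A \right)} = O \left(A + A^{2} - 5 O\right)$ ($U{\left(O,A \right)} = \left(\left(- 5 O + A^{2}\right) + A\right) O = \left(\left(A^{2} - 5 O\right) + A\right) O = \left(A + A^{2} - 5 O\right) O = O \left(A + A^{2} - 5 O\right)$)
$K{\left(M \right)} = 3$ ($K{\left(M \right)} = \left(3 + 5 \cdot 0\right) + M 0 = \left(3 + 0\right) + 0 = 3 + 0 = 3$)
$-487 + 643 K{\left(U{\left(B{\left(-4,2 \right)},2 \right)} \right)} = -487 + 643 \cdot 3 = -487 + 1929 = 1442$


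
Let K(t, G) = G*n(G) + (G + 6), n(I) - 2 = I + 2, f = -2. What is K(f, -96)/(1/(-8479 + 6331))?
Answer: -18777816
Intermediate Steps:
n(I) = 4 + I (n(I) = 2 + (I + 2) = 2 + (2 + I) = 4 + I)
K(t, G) = 6 + G + G*(4 + G) (K(t, G) = G*(4 + G) + (G + 6) = G*(4 + G) + (6 + G) = 6 + G + G*(4 + G))
K(f, -96)/(1/(-8479 + 6331)) = (6 - 96 - 96*(4 - 96))/(1/(-8479 + 6331)) = (6 - 96 - 96*(-92))/(1/(-2148)) = (6 - 96 + 8832)/(-1/2148) = 8742*(-2148) = -18777816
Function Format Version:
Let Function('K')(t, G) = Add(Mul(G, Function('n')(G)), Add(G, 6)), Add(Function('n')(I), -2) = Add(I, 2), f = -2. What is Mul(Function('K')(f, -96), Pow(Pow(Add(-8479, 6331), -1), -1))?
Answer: -18777816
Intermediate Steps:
Function('n')(I) = Add(4, I) (Function('n')(I) = Add(2, Add(I, 2)) = Add(2, Add(2, I)) = Add(4, I))
Function('K')(t, G) = Add(6, G, Mul(G, Add(4, G))) (Function('K')(t, G) = Add(Mul(G, Add(4, G)), Add(G, 6)) = Add(Mul(G, Add(4, G)), Add(6, G)) = Add(6, G, Mul(G, Add(4, G))))
Mul(Function('K')(f, -96), Pow(Pow(Add(-8479, 6331), -1), -1)) = Mul(Add(6, -96, Mul(-96, Add(4, -96))), Pow(Pow(Add(-8479, 6331), -1), -1)) = Mul(Add(6, -96, Mul(-96, -92)), Pow(Pow(-2148, -1), -1)) = Mul(Add(6, -96, 8832), Pow(Rational(-1, 2148), -1)) = Mul(8742, -2148) = -18777816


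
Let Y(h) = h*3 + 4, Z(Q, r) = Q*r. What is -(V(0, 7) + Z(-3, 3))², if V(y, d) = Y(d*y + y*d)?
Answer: -25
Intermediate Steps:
Y(h) = 4 + 3*h (Y(h) = 3*h + 4 = 4 + 3*h)
V(y, d) = 4 + 6*d*y (V(y, d) = 4 + 3*(d*y + y*d) = 4 + 3*(d*y + d*y) = 4 + 3*(2*d*y) = 4 + 6*d*y)
-(V(0, 7) + Z(-3, 3))² = -((4 + 6*7*0) - 3*3)² = -((4 + 0) - 9)² = -(4 - 9)² = -1*(-5)² = -1*25 = -25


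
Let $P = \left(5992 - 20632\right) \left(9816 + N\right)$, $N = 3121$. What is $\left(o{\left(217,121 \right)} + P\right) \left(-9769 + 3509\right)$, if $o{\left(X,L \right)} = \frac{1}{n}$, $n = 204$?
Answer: $\frac{60467103315235}{51} \approx 1.1856 \cdot 10^{12}$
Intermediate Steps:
$o{\left(X,L \right)} = \frac{1}{204}$
$P = -189397680$ ($P = \left(5992 - 20632\right) \left(9816 + 3121\right) = \left(-14640\right) 12937 = -189397680$)
$\left(o{\left(217,121 \right)} + P\right) \left(-9769 + 3509\right) = \left(\frac{1}{204} - 189397680\right) \left(-9769 + 3509\right) = \left(- \frac{38637126719}{204}\right) \left(-6260\right) = \frac{60467103315235}{51}$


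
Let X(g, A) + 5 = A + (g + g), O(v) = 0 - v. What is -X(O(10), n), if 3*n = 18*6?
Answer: -11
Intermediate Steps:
O(v) = -v
n = 36 (n = (18*6)/3 = (⅓)*108 = 36)
X(g, A) = -5 + A + 2*g (X(g, A) = -5 + (A + (g + g)) = -5 + (A + 2*g) = -5 + A + 2*g)
-X(O(10), n) = -(-5 + 36 + 2*(-1*10)) = -(-5 + 36 + 2*(-10)) = -(-5 + 36 - 20) = -1*11 = -11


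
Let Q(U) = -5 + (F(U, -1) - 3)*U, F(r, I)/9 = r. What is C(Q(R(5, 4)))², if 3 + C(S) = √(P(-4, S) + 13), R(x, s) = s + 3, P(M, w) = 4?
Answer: (3 - √17)² ≈ 1.2614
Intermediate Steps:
F(r, I) = 9*r
R(x, s) = 3 + s
Q(U) = -5 + U*(-3 + 9*U) (Q(U) = -5 + (9*U - 3)*U = -5 + (-3 + 9*U)*U = -5 + U*(-3 + 9*U))
C(S) = -3 + √17 (C(S) = -3 + √(4 + 13) = -3 + √17)
C(Q(R(5, 4)))² = (-3 + √17)²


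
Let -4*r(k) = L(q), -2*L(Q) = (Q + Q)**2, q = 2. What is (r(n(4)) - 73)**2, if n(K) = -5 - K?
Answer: 5041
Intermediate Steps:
L(Q) = -2*Q**2 (L(Q) = -(Q + Q)**2/2 = -4*Q**2/2 = -2*Q**2)
r(k) = 2 (r(k) = -(-1)*2**2/2 = -(-1)*4/2 = -1/4*(-8) = 2)
(r(n(4)) - 73)**2 = (2 - 73)**2 = (-71)**2 = 5041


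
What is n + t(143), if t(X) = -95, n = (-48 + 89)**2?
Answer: 1586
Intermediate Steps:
n = 1681 (n = 41**2 = 1681)
n + t(143) = 1681 - 95 = 1586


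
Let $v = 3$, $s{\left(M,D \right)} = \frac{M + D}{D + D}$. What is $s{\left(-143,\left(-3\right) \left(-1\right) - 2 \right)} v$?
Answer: $-213$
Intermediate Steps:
$s{\left(M,D \right)} = \frac{D + M}{2 D}$
$s{\left(-143,\left(-3\right) \left(-1\right) - 2 \right)} v = \frac{\left(\left(-3\right) \left(-1\right) - 2\right) - 143}{2 \left(\left(-3\right) \left(-1\right) - 2\right)} 3 = \frac{\left(3 - 2\right) - 143}{2 \left(3 - 2\right)} 3 = \frac{1 - 143}{2 \cdot 1} \cdot 3 = \frac{1}{2} \cdot 1 \left(-142\right) 3 = \left(-71\right) 3 = -213$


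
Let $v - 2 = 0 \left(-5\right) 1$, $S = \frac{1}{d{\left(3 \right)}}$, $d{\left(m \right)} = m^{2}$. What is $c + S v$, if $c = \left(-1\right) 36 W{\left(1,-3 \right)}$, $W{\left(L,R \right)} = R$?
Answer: $\frac{974}{9} \approx 108.22$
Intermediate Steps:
$S = \frac{1}{9}$ ($S = \frac{1}{3^{2}} = \frac{1}{9} \approx 0.11111$)
$c = 108$ ($c = \left(-1\right) 36 \left(-3\right) = \left(-36\right) \left(-3\right) = 108$)
$v = 2$ ($v = 2 + 0 \left(-5\right) 1 = 2 + 0 \cdot 1 = 2 + 0 = 2$)
$c + S v = 108 + \frac{1}{9} \cdot 2 = 108 + \frac{2}{9} = \frac{974}{9}$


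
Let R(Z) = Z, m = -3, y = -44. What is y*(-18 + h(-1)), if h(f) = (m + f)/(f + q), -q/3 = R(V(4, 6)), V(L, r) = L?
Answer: 10120/13 ≈ 778.46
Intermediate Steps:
q = -12 (q = -3*4 = -12)
h(f) = (-3 + f)/(-12 + f) (h(f) = (-3 + f)/(f - 12) = (-3 + f)/(-12 + f))
y*(-18 + h(-1)) = -44*(-18 + (-3 - 1)/(-12 - 1)) = -44*(-18 - 4/(-13)) = -44*(-18 - 1/13*(-4)) = -44*(-18 + 4/13) = -44*(-230/13) = 10120/13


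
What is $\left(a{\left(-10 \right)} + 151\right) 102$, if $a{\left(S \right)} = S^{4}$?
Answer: $1035402$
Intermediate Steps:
$\left(a{\left(-10 \right)} + 151\right) 102 = \left(\left(-10\right)^{4} + 151\right) 102 = \left(10000 + 151\right) 102 = 10151 \cdot 102 = 1035402$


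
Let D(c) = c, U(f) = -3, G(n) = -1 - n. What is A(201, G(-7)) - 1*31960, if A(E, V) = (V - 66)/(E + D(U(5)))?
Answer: -1054690/33 ≈ -31960.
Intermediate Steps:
A(E, V) = (-66 + V)/(-3 + E) (A(E, V) = (V - 66)/(E - 3) = (-66 + V)/(-3 + E))
A(201, G(-7)) - 1*31960 = (-66 + (-1 - 1*(-7)))/(-3 + 201) - 1*31960 = (-66 + (-1 + 7))/198 - 31960 = (-66 + 6)/198 - 31960 = (1/198)*(-60) - 31960 = -10/33 - 31960 = -1054690/33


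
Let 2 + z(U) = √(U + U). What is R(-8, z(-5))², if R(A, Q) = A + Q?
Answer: (10 - I*√10)² ≈ 90.0 - 63.246*I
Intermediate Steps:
z(U) = -2 + √2*√U (z(U) = -2 + √(U + U) = -2 + √(2*U) = -2 + √2*√U)
R(-8, z(-5))² = (-8 + (-2 + √2*√(-5)))² = (-8 + (-2 + √2*(I*√5)))² = (-8 + (-2 + I*√10))² = (-10 + I*√10)²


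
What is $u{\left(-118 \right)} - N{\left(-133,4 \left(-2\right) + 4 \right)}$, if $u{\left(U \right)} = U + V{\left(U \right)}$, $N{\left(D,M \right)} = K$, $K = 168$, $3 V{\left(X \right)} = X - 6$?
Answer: $- \frac{982}{3} \approx -327.33$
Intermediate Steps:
$V{\left(X \right)} = -2 + \frac{X}{3}$ ($V{\left(X \right)} = \frac{X - 6}{3} = \frac{-6 + X}{3} = -2 + \frac{X}{3}$)
$N{\left(D,M \right)} = 168$
$u{\left(U \right)} = -2 + \frac{4 U}{3}$ ($u{\left(U \right)} = U + \left(-2 + \frac{U}{3}\right) = -2 + \frac{4 U}{3}$)
$u{\left(-118 \right)} - N{\left(-133,4 \left(-2\right) + 4 \right)} = \left(-2 + \frac{4}{3} \left(-118\right)\right) - 168 = \left(-2 - \frac{472}{3}\right) - 168 = - \frac{478}{3} - 168 = - \frac{982}{3}$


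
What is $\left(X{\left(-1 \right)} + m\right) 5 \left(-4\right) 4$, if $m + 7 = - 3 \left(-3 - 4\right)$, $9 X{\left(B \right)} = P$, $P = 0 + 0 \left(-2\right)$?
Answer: $-1120$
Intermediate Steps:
$P = 0$ ($P = 0 + 0 = 0$)
$X{\left(B \right)} = 0$ ($X{\left(B \right)} = \frac{1}{9} \cdot 0 = 0$)
$m = 14$ ($m = -7 - 3 \left(-3 - 4\right) = -7 - -21 = -7 + 21 = 14$)
$\left(X{\left(-1 \right)} + m\right) 5 \left(-4\right) 4 = \left(0 + 14\right) 5 \left(-4\right) 4 = 14 \left(\left(-20\right) 4\right) = 14 \left(-80\right) = -1120$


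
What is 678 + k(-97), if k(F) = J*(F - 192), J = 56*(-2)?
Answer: 33046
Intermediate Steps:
J = -112
k(F) = 21504 - 112*F (k(F) = -112*(F - 192) = -112*(-192 + F) = 21504 - 112*F)
678 + k(-97) = 678 + (21504 - 112*(-97)) = 678 + (21504 + 10864) = 678 + 32368 = 33046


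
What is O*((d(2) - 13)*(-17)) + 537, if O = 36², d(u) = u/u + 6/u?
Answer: 198825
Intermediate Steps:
d(u) = 1 + 6/u
O = 1296
O*((d(2) - 13)*(-17)) + 537 = 1296*(((6 + 2)/2 - 13)*(-17)) + 537 = 1296*(((½)*8 - 13)*(-17)) + 537 = 1296*((4 - 13)*(-17)) + 537 = 1296*(-9*(-17)) + 537 = 1296*153 + 537 = 198288 + 537 = 198825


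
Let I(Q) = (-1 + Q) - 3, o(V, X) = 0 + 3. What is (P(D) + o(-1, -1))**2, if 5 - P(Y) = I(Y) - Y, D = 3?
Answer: 144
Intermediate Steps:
o(V, X) = 3
I(Q) = -4 + Q
P(Y) = 9 (P(Y) = 5 - ((-4 + Y) - Y) = 5 - 1*(-4) = 5 + 4 = 9)
(P(D) + o(-1, -1))**2 = (9 + 3)**2 = 12**2 = 144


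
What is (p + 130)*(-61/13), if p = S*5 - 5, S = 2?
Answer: -8235/13 ≈ -633.46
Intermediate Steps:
p = 5 (p = 2*5 - 5 = 10 - 5 = 5)
(p + 130)*(-61/13) = (5 + 130)*(-61/13) = 135*(-61*1/13) = 135*(-61/13) = -8235/13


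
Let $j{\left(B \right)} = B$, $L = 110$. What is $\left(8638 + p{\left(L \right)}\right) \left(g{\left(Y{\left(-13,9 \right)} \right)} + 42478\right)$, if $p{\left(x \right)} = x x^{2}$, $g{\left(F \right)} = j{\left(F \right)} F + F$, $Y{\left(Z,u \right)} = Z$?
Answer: $57114126492$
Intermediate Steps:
$g{\left(F \right)} = F + F^{2}$ ($g{\left(F \right)} = F F + F = F^{2} + F = F + F^{2}$)
$p{\left(x \right)} = x^{3}$
$\left(8638 + p{\left(L \right)}\right) \left(g{\left(Y{\left(-13,9 \right)} \right)} + 42478\right) = \left(8638 + 110^{3}\right) \left(- 13 \left(1 - 13\right) + 42478\right) = \left(8638 + 1331000\right) \left(\left(-13\right) \left(-12\right) + 42478\right) = 1339638 \left(156 + 42478\right) = 1339638 \cdot 42634 = 57114126492$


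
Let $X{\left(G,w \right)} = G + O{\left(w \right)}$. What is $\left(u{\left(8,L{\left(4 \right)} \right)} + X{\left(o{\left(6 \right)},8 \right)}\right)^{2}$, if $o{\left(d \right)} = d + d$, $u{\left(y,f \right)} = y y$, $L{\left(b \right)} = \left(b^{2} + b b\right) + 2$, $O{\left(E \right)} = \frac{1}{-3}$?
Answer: $\frac{51529}{9} \approx 5725.4$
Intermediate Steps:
$O{\left(E \right)} = - \frac{1}{3}$
$L{\left(b \right)} = 2 + 2 b^{2}$ ($L{\left(b \right)} = \left(b^{2} + b^{2}\right) + 2 = 2 b^{2} + 2 = 2 + 2 b^{2}$)
$u{\left(y,f \right)} = y^{2}$
$o{\left(d \right)} = 2 d$
$X{\left(G,w \right)} = - \frac{1}{3} + G$ ($X{\left(G,w \right)} = G - \frac{1}{3} = - \frac{1}{3} + G$)
$\left(u{\left(8,L{\left(4 \right)} \right)} + X{\left(o{\left(6 \right)},8 \right)}\right)^{2} = \left(8^{2} + \left(- \frac{1}{3} + 2 \cdot 6\right)\right)^{2} = \left(64 + \left(- \frac{1}{3} + 12\right)\right)^{2} = \left(64 + \frac{35}{3}\right)^{2} = \left(\frac{227}{3}\right)^{2} = \frac{51529}{9}$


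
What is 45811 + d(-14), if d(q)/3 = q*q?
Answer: 46399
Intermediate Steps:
d(q) = 3*q**2 (d(q) = 3*(q*q) = 3*q**2)
45811 + d(-14) = 45811 + 3*(-14)**2 = 45811 + 3*196 = 45811 + 588 = 46399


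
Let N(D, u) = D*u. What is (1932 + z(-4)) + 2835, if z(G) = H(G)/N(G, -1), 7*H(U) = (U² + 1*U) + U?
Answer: 33371/7 ≈ 4767.3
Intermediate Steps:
H(U) = U²/7 + 2*U/7 (H(U) = ((U² + 1*U) + U)/7 = ((U² + U) + U)/7 = ((U + U²) + U)/7 = (U² + 2*U)/7 = U²/7 + 2*U/7)
z(G) = -2/7 - G/7 (z(G) = (G*(2 + G)/7)/((G*(-1))) = (G*(2 + G)/7)/((-G)) = (G*(2 + G)/7)*(-1/G) = -2/7 - G/7)
(1932 + z(-4)) + 2835 = (1932 + (-2/7 - ⅐*(-4))) + 2835 = (1932 + (-2/7 + 4/7)) + 2835 = (1932 + 2/7) + 2835 = 13526/7 + 2835 = 33371/7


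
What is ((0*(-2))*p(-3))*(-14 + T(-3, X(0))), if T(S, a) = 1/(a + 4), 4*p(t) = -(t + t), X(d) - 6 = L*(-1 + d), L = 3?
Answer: 0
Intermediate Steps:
X(d) = 3 + 3*d (X(d) = 6 + 3*(-1 + d) = 6 + (-3 + 3*d) = 3 + 3*d)
p(t) = -t/2 (p(t) = (-(t + t))/4 = (-2*t)/4 = -t/2)
T(S, a) = 1/(4 + a)
((0*(-2))*p(-3))*(-14 + T(-3, X(0))) = ((0*(-2))*(-½*(-3)))*(-14 + 1/(4 + (3 + 3*0))) = (0*(3/2))*(-14 + 1/(4 + (3 + 0))) = 0*(-14 + 1/(4 + 3)) = 0*(-14 + 1/7) = 0*(-14 + ⅐) = 0*(-97/7) = 0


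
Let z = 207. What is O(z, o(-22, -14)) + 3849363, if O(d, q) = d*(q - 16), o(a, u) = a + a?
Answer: 3836943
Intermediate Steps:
o(a, u) = 2*a
O(d, q) = d*(-16 + q)
O(z, o(-22, -14)) + 3849363 = 207*(-16 + 2*(-22)) + 3849363 = 207*(-16 - 44) + 3849363 = 207*(-60) + 3849363 = -12420 + 3849363 = 3836943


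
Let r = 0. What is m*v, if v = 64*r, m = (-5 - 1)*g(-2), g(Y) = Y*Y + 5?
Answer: 0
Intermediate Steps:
g(Y) = 5 + Y² (g(Y) = Y² + 5 = 5 + Y²)
m = -54 (m = (-5 - 1)*(5 + (-2)²) = -6*(5 + 4) = -6*9 = -54)
v = 0 (v = 64*0 = 0)
m*v = -54*0 = 0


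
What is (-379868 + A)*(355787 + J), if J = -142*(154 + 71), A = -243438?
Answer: -201849545122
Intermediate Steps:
J = -31950 (J = -142*225 = -31950)
(-379868 + A)*(355787 + J) = (-379868 - 243438)*(355787 - 31950) = -623306*323837 = -201849545122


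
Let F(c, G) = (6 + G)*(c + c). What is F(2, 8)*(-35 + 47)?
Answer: 672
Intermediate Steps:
F(c, G) = 2*c*(6 + G) (F(c, G) = (6 + G)*(2*c) = 2*c*(6 + G))
F(2, 8)*(-35 + 47) = (2*2*(6 + 8))*(-35 + 47) = (2*2*14)*12 = 56*12 = 672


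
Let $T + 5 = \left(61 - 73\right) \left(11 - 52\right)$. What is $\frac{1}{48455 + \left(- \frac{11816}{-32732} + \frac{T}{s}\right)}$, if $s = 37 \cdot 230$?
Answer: $\frac{9948190}{482043706973} \approx 2.0638 \cdot 10^{-5}$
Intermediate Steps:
$s = 8510$
$T = 487$ ($T = -5 + \left(61 - 73\right) \left(11 - 52\right) = -5 - -492 = -5 + 492 = 487$)
$\frac{1}{48455 + \left(- \frac{11816}{-32732} + \frac{T}{s}\right)} = \frac{1}{48455 + \left(- \frac{11816}{-32732} + \frac{487}{8510}\right)} = \frac{1}{48455 + \left(\left(-11816\right) \left(- \frac{1}{32732}\right) + 487 \cdot \frac{1}{8510}\right)} = \frac{1}{48455 + \left(\frac{422}{1169} + \frac{487}{8510}\right)} = \frac{1}{48455 + \frac{4160523}{9948190}} = \frac{1}{\frac{482043706973}{9948190}} = \frac{9948190}{482043706973}$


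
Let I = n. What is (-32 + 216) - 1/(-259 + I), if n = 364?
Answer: 19319/105 ≈ 183.99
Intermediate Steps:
I = 364
(-32 + 216) - 1/(-259 + I) = (-32 + 216) - 1/(-259 + 364) = 184 - 1/105 = 19319/105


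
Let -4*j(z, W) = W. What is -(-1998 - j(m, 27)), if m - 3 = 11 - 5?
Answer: 7965/4 ≈ 1991.3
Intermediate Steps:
m = 9 (m = 3 + (11 - 5) = 3 + 6 = 9)
j(z, W) = -W/4
-(-1998 - j(m, 27)) = -(-1998 - (-1)*27/4) = -(-1998 - 1*(-27/4)) = -(-1998 + 27/4) = -1*(-7965/4) = 7965/4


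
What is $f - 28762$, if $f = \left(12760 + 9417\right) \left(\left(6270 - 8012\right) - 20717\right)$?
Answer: $-498102005$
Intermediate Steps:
$f = -498073243$ ($f = 22177 \left(-1742 - 20717\right) = 22177 \left(-22459\right) = -498073243$)
$f - 28762 = -498073243 - 28762 = -498102005$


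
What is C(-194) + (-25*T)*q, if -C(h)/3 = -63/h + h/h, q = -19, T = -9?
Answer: -830121/194 ≈ -4279.0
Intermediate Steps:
C(h) = -3 + 189/h (C(h) = -3*(-63/h + h/h) = -3*(-63/h + 1) = -3*(1 - 63/h) = -3 + 189/h)
C(-194) + (-25*T)*q = (-3 + 189/(-194)) - 25*(-9)*(-19) = (-3 + 189*(-1/194)) + 225*(-19) = (-3 - 189/194) - 4275 = -771/194 - 4275 = -830121/194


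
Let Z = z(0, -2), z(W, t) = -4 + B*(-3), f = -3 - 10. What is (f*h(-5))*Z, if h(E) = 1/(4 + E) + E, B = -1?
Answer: -78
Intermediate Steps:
f = -13
h(E) = E + 1/(4 + E)
z(W, t) = -1 (z(W, t) = -4 - 1*(-3) = -4 + 3 = -1)
Z = -1
(f*h(-5))*Z = -13*(1 + (-5)**2 + 4*(-5))/(4 - 5)*(-1) = -13*(1 + 25 - 20)/(-1)*(-1) = -(-13)*6*(-1) = -13*(-6)*(-1) = 78*(-1) = -78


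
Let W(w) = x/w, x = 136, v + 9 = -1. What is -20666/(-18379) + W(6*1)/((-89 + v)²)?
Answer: 608892170/540397737 ≈ 1.1267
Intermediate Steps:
v = -10 (v = -9 - 1 = -10)
W(w) = 136/w
-20666/(-18379) + W(6*1)/((-89 + v)²) = -20666/(-18379) + (136/((6*1)))/((-89 - 10)²) = -20666*(-1/18379) + (136/6)/((-99)²) = 20666/18379 + (136*(⅙))/9801 = 20666/18379 + (68/3)*(1/9801) = 20666/18379 + 68/29403 = 608892170/540397737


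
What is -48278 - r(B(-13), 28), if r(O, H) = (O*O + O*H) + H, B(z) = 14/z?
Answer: -8158814/169 ≈ -48277.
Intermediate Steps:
r(O, H) = H + O² + H*O (r(O, H) = (O² + H*O) + H = H + O² + H*O)
-48278 - r(B(-13), 28) = -48278 - (28 + (14/(-13))² + 28*(14/(-13))) = -48278 - (28 + (14*(-1/13))² + 28*(14*(-1/13))) = -48278 - (28 + (-14/13)² + 28*(-14/13)) = -48278 - (28 + 196/169 - 392/13) = -48278 - 1*(-168/169) = -48278 + 168/169 = -8158814/169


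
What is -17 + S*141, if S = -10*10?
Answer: -14117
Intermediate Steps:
S = -100
-17 + S*141 = -17 - 100*141 = -17 - 14100 = -14117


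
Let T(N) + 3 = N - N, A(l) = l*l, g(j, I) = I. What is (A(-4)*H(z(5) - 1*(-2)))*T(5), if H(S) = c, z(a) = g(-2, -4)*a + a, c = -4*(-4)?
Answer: -768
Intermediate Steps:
c = 16
z(a) = -3*a (z(a) = -4*a + a = -3*a)
A(l) = l**2
H(S) = 16
T(N) = -3 (T(N) = -3 + (N - N) = -3 + 0 = -3)
(A(-4)*H(z(5) - 1*(-2)))*T(5) = ((-4)**2*16)*(-3) = (16*16)*(-3) = 256*(-3) = -768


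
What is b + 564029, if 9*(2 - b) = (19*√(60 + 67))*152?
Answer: 564031 - 2888*√127/9 ≈ 5.6042e+5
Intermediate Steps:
b = 2 - 2888*√127/9 (b = 2 - 19*√(60 + 67)*152/9 = 2 - 19*√127*152/9 = 2 - 2888*√127/9 ≈ -3614.2)
b + 564029 = (2 - 2888*√127/9) + 564029 = 564031 - 2888*√127/9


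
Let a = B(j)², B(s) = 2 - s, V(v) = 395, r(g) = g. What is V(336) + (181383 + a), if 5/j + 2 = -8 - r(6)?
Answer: 46536537/256 ≈ 1.8178e+5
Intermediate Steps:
j = -5/16 (j = 5/(-2 + (-8 - 1*6)) = 5/(-2 + (-8 - 6)) = 5/(-2 - 14) = 5/(-16) = 5*(-1/16) = -5/16 ≈ -0.31250)
a = 1369/256 (a = (2 - 1*(-5/16))² = (2 + 5/16)² = (37/16)² = 1369/256 ≈ 5.3477)
V(336) + (181383 + a) = 395 + (181383 + 1369/256) = 395 + 46435417/256 = 46536537/256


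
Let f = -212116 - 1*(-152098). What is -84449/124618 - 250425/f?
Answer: 311178602/89039561 ≈ 3.4948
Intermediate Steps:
f = -60018 (f = -212116 + 152098 = -60018)
-84449/124618 - 250425/f = -84449/124618 - 250425/(-60018) = -84449*1/124618 - 250425*(-1/60018) = -84449/124618 + 11925/2858 = 311178602/89039561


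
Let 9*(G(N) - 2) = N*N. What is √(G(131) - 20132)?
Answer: I*√164009/3 ≈ 134.99*I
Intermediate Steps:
G(N) = 2 + N²/9 (G(N) = 2 + (N*N)/9 = 2 + N²/9)
√(G(131) - 20132) = √((2 + (⅑)*131²) - 20132) = √((2 + (⅑)*17161) - 20132) = √((2 + 17161/9) - 20132) = √(17179/9 - 20132) = √(-164009/9) = I*√164009/3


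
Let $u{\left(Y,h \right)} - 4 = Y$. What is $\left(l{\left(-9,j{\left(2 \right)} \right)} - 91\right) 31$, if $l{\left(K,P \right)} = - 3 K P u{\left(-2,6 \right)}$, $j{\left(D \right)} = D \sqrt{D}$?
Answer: $-2821 + 3348 \sqrt{2} \approx 1913.8$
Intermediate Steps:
$u{\left(Y,h \right)} = 4 + Y$
$j{\left(D \right)} = D^{\frac{3}{2}}$
$l{\left(K,P \right)} = - 6 K P$ ($l{\left(K,P \right)} = - 3 K P \left(4 - 2\right) = - 3 K P 2 = - 6 K P$)
$\left(l{\left(-9,j{\left(2 \right)} \right)} - 91\right) 31 = \left(\left(-6\right) \left(-9\right) 2^{\frac{3}{2}} - 91\right) 31 = \left(\left(-6\right) \left(-9\right) 2 \sqrt{2} - 91\right) 31 = \left(108 \sqrt{2} - 91\right) 31 = \left(-91 + 108 \sqrt{2}\right) 31 = -2821 + 3348 \sqrt{2}$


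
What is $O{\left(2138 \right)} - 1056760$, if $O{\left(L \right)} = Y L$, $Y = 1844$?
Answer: $2885712$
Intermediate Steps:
$O{\left(L \right)} = 1844 L$
$O{\left(2138 \right)} - 1056760 = 1844 \cdot 2138 - 1056760 = 3942472 - 1056760 = 2885712$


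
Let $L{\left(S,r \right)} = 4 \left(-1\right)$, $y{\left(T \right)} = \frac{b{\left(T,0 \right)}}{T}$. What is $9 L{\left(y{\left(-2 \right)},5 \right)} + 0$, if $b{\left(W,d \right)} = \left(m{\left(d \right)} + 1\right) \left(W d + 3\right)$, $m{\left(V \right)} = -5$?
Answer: $-36$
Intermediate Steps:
$b{\left(W,d \right)} = -12 - 4 W d$ ($b{\left(W,d \right)} = \left(-5 + 1\right) \left(W d + 3\right) = - 4 \left(3 + W d\right) = -12 - 4 W d$)
$y{\left(T \right)} = - \frac{12}{T}$ ($y{\left(T \right)} = \frac{-12 - 4 T 0}{T} = \frac{-12 + 0}{T} = - \frac{12}{T}$)
$L{\left(S,r \right)} = -4$
$9 L{\left(y{\left(-2 \right)},5 \right)} + 0 = 9 \left(-4\right) + 0 = -36 + 0 = -36$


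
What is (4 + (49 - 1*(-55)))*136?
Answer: 14688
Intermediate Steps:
(4 + (49 - 1*(-55)))*136 = (4 + (49 + 55))*136 = (4 + 104)*136 = 108*136 = 14688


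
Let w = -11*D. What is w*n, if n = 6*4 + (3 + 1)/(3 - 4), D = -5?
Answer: 1100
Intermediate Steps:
w = 55 (w = -11*(-5) = 55)
n = 20 (n = 24 + 4/(-1) = 24 + 4*(-1) = 24 - 4 = 20)
w*n = 55*20 = 1100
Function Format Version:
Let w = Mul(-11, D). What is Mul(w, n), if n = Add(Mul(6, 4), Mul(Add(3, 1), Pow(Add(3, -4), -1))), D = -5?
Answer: 1100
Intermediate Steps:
w = 55 (w = Mul(-11, -5) = 55)
n = 20 (n = Add(24, Mul(4, Pow(-1, -1))) = Add(24, Mul(4, -1)) = Add(24, -4) = 20)
Mul(w, n) = Mul(55, 20) = 1100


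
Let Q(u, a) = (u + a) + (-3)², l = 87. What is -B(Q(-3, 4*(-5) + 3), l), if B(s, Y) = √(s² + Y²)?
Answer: -√7690 ≈ -87.693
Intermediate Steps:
Q(u, a) = 9 + a + u (Q(u, a) = (a + u) + 9 = 9 + a + u)
B(s, Y) = √(Y² + s²)
-B(Q(-3, 4*(-5) + 3), l) = -√(87² + (9 + (4*(-5) + 3) - 3)²) = -√(7569 + (9 + (-20 + 3) - 3)²) = -√(7569 + (9 - 17 - 3)²) = -√(7569 + (-11)²) = -√(7569 + 121) = -√7690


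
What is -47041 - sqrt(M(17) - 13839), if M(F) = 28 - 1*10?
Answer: -47041 - I*sqrt(13821) ≈ -47041.0 - 117.56*I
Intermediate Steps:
M(F) = 18 (M(F) = 28 - 10 = 18)
-47041 - sqrt(M(17) - 13839) = -47041 - sqrt(18 - 13839) = -47041 - sqrt(-13821) = -47041 - I*sqrt(13821)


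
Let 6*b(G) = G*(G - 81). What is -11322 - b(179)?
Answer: -42737/3 ≈ -14246.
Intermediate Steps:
b(G) = G*(-81 + G)/6 (b(G) = (G*(G - 81))/6 = (G*(-81 + G))/6 = G*(-81 + G)/6)
-11322 - b(179) = -11322 - 179*(-81 + 179)/6 = -11322 - 179*98/6 = -11322 - 1*8771/3 = -11322 - 8771/3 = -42737/3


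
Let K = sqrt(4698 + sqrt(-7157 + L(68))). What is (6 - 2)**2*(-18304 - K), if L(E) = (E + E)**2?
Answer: -292864 - 16*sqrt(4698 + sqrt(11339)) ≈ -2.9397e+5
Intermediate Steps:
L(E) = 4*E**2 (L(E) = (2*E)**2 = 4*E**2)
K = sqrt(4698 + sqrt(11339)) (K = sqrt(4698 + sqrt(-7157 + 4*68**2)) = sqrt(4698 + sqrt(-7157 + 4*4624)) = sqrt(4698 + sqrt(-7157 + 18496)) = sqrt(4698 + sqrt(11339)) ≈ 69.314)
(6 - 2)**2*(-18304 - K) = (6 - 2)**2*(-18304 - sqrt(4698 + sqrt(11339))) = 4**2*(-18304 - sqrt(4698 + sqrt(11339))) = 16*(-18304 - sqrt(4698 + sqrt(11339))) = -292864 - 16*sqrt(4698 + sqrt(11339))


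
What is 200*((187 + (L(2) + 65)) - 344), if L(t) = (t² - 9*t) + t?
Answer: -20800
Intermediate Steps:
L(t) = t² - 8*t
200*((187 + (L(2) + 65)) - 344) = 200*((187 + (2*(-8 + 2) + 65)) - 344) = 200*((187 + (2*(-6) + 65)) - 344) = 200*((187 + (-12 + 65)) - 344) = 200*((187 + 53) - 344) = 200*(240 - 344) = 200*(-104) = -20800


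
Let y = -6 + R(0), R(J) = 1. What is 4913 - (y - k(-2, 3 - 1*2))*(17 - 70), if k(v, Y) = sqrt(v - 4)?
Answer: 4648 - 53*I*sqrt(6) ≈ 4648.0 - 129.82*I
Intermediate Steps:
y = -5 (y = -6 + 1 = -5)
k(v, Y) = sqrt(-4 + v)
4913 - (y - k(-2, 3 - 1*2))*(17 - 70) = 4913 - (-5 - sqrt(-4 - 2))*(17 - 70) = 4913 - (-5 - sqrt(-6))*(-53) = 4913 - (-5 - I*sqrt(6))*(-53) = 4913 - (265 + 53*I*sqrt(6)) = 4913 + (-265 - 53*I*sqrt(6)) = 4648 - 53*I*sqrt(6)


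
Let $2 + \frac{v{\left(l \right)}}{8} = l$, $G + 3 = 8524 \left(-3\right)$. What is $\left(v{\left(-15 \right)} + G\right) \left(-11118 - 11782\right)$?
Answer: $588781900$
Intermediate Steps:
$G = -25575$ ($G = -3 + 8524 \left(-3\right) = -3 - 25572 = -25575$)
$v{\left(l \right)} = -16 + 8 l$
$\left(v{\left(-15 \right)} + G\right) \left(-11118 - 11782\right) = \left(\left(-16 + 8 \left(-15\right)\right) - 25575\right) \left(-11118 - 11782\right) = \left(\left(-16 - 120\right) - 25575\right) \left(-22900\right) = \left(-136 - 25575\right) \left(-22900\right) = \left(-25711\right) \left(-22900\right) = 588781900$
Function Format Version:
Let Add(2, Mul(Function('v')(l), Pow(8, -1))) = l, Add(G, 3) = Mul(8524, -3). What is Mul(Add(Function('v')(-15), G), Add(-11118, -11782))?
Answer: 588781900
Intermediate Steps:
G = -25575 (G = Add(-3, Mul(8524, -3)) = Add(-3, -25572) = -25575)
Function('v')(l) = Add(-16, Mul(8, l))
Mul(Add(Function('v')(-15), G), Add(-11118, -11782)) = Mul(Add(Add(-16, Mul(8, -15)), -25575), Add(-11118, -11782)) = Mul(Add(Add(-16, -120), -25575), -22900) = Mul(Add(-136, -25575), -22900) = Mul(-25711, -22900) = 588781900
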